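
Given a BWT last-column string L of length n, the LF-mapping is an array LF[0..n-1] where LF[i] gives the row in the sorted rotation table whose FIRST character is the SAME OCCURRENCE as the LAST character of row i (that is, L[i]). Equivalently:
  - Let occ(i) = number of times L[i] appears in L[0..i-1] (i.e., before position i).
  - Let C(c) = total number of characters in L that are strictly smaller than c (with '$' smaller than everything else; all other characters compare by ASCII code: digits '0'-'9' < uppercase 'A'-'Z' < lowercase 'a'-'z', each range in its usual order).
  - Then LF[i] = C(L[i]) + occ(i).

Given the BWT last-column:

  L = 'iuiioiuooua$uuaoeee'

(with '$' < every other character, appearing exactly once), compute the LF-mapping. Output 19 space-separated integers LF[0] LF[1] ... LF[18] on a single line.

Char counts: '$':1, 'a':2, 'e':3, 'i':4, 'o':4, 'u':5
C (first-col start): C('$')=0, C('a')=1, C('e')=3, C('i')=6, C('o')=10, C('u')=14
L[0]='i': occ=0, LF[0]=C('i')+0=6+0=6
L[1]='u': occ=0, LF[1]=C('u')+0=14+0=14
L[2]='i': occ=1, LF[2]=C('i')+1=6+1=7
L[3]='i': occ=2, LF[3]=C('i')+2=6+2=8
L[4]='o': occ=0, LF[4]=C('o')+0=10+0=10
L[5]='i': occ=3, LF[5]=C('i')+3=6+3=9
L[6]='u': occ=1, LF[6]=C('u')+1=14+1=15
L[7]='o': occ=1, LF[7]=C('o')+1=10+1=11
L[8]='o': occ=2, LF[8]=C('o')+2=10+2=12
L[9]='u': occ=2, LF[9]=C('u')+2=14+2=16
L[10]='a': occ=0, LF[10]=C('a')+0=1+0=1
L[11]='$': occ=0, LF[11]=C('$')+0=0+0=0
L[12]='u': occ=3, LF[12]=C('u')+3=14+3=17
L[13]='u': occ=4, LF[13]=C('u')+4=14+4=18
L[14]='a': occ=1, LF[14]=C('a')+1=1+1=2
L[15]='o': occ=3, LF[15]=C('o')+3=10+3=13
L[16]='e': occ=0, LF[16]=C('e')+0=3+0=3
L[17]='e': occ=1, LF[17]=C('e')+1=3+1=4
L[18]='e': occ=2, LF[18]=C('e')+2=3+2=5

Answer: 6 14 7 8 10 9 15 11 12 16 1 0 17 18 2 13 3 4 5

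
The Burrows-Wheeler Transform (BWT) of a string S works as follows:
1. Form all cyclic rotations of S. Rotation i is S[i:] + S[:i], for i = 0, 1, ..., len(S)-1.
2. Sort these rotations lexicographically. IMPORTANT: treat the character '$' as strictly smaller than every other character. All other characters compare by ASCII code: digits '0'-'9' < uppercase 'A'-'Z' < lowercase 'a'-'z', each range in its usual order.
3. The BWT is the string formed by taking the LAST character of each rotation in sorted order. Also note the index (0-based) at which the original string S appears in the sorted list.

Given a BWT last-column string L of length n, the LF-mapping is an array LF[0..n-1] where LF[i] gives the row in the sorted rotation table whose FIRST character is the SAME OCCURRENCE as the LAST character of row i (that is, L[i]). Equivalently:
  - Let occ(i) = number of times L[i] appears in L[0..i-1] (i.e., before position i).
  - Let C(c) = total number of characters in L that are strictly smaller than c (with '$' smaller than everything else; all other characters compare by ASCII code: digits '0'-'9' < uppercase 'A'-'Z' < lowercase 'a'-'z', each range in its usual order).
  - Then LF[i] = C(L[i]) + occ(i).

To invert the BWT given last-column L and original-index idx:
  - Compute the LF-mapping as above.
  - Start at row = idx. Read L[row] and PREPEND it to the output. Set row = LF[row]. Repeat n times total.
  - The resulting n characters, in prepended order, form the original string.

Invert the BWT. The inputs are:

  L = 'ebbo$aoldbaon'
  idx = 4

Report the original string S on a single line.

LF mapping: 7 3 4 10 0 1 11 8 6 5 2 12 9
Walk LF starting at row 4, prepending L[row]:
  step 1: row=4, L[4]='$', prepend. Next row=LF[4]=0
  step 2: row=0, L[0]='e', prepend. Next row=LF[0]=7
  step 3: row=7, L[7]='l', prepend. Next row=LF[7]=8
  step 4: row=8, L[8]='d', prepend. Next row=LF[8]=6
  step 5: row=6, L[6]='o', prepend. Next row=LF[6]=11
  step 6: row=11, L[11]='o', prepend. Next row=LF[11]=12
  step 7: row=12, L[12]='n', prepend. Next row=LF[12]=9
  step 8: row=9, L[9]='b', prepend. Next row=LF[9]=5
  step 9: row=5, L[5]='a', prepend. Next row=LF[5]=1
  step 10: row=1, L[1]='b', prepend. Next row=LF[1]=3
  step 11: row=3, L[3]='o', prepend. Next row=LF[3]=10
  step 12: row=10, L[10]='a', prepend. Next row=LF[10]=2
  step 13: row=2, L[2]='b', prepend. Next row=LF[2]=4
Reversed output: baobabnoodle$

Answer: baobabnoodle$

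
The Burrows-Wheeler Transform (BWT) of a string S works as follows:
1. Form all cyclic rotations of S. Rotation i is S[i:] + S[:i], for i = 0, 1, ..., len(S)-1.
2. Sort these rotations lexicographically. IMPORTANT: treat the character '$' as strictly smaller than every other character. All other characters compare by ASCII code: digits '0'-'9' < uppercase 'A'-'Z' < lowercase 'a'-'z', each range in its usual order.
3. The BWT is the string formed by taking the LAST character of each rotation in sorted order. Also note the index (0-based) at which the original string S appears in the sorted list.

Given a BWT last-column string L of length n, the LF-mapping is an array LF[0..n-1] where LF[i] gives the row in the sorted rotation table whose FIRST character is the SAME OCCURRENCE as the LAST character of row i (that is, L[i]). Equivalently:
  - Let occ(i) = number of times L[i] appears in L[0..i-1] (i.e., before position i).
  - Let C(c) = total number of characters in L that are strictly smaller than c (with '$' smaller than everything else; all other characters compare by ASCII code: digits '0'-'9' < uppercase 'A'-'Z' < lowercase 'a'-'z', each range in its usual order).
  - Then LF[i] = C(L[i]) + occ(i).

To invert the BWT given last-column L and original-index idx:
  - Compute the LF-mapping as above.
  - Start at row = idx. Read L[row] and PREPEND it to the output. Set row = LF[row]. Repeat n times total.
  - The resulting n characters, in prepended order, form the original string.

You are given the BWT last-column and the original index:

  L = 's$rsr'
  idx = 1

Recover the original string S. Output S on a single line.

Answer: rrss$

Derivation:
LF mapping: 3 0 1 4 2
Walk LF starting at row 1, prepending L[row]:
  step 1: row=1, L[1]='$', prepend. Next row=LF[1]=0
  step 2: row=0, L[0]='s', prepend. Next row=LF[0]=3
  step 3: row=3, L[3]='s', prepend. Next row=LF[3]=4
  step 4: row=4, L[4]='r', prepend. Next row=LF[4]=2
  step 5: row=2, L[2]='r', prepend. Next row=LF[2]=1
Reversed output: rrss$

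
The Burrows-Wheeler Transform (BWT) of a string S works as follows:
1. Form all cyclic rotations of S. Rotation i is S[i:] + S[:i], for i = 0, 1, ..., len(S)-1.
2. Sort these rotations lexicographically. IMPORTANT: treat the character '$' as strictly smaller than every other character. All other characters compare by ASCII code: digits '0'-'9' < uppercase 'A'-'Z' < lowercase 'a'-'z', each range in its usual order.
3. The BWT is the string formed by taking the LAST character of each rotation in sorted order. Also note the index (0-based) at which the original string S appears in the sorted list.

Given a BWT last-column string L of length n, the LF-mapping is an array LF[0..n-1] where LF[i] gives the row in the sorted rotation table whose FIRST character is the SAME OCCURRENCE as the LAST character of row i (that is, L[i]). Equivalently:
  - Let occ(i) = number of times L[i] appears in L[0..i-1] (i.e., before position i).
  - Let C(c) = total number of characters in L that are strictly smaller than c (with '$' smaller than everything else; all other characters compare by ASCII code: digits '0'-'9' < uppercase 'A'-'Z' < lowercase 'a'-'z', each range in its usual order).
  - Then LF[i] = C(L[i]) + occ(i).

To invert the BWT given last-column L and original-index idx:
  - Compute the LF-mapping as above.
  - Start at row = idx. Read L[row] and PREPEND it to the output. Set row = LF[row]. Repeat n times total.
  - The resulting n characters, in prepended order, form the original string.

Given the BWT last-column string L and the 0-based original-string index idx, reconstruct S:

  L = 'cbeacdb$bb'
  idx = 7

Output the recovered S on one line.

Answer: cbdbebabc$

Derivation:
LF mapping: 6 2 9 1 7 8 3 0 4 5
Walk LF starting at row 7, prepending L[row]:
  step 1: row=7, L[7]='$', prepend. Next row=LF[7]=0
  step 2: row=0, L[0]='c', prepend. Next row=LF[0]=6
  step 3: row=6, L[6]='b', prepend. Next row=LF[6]=3
  step 4: row=3, L[3]='a', prepend. Next row=LF[3]=1
  step 5: row=1, L[1]='b', prepend. Next row=LF[1]=2
  step 6: row=2, L[2]='e', prepend. Next row=LF[2]=9
  step 7: row=9, L[9]='b', prepend. Next row=LF[9]=5
  step 8: row=5, L[5]='d', prepend. Next row=LF[5]=8
  step 9: row=8, L[8]='b', prepend. Next row=LF[8]=4
  step 10: row=4, L[4]='c', prepend. Next row=LF[4]=7
Reversed output: cbdbebabc$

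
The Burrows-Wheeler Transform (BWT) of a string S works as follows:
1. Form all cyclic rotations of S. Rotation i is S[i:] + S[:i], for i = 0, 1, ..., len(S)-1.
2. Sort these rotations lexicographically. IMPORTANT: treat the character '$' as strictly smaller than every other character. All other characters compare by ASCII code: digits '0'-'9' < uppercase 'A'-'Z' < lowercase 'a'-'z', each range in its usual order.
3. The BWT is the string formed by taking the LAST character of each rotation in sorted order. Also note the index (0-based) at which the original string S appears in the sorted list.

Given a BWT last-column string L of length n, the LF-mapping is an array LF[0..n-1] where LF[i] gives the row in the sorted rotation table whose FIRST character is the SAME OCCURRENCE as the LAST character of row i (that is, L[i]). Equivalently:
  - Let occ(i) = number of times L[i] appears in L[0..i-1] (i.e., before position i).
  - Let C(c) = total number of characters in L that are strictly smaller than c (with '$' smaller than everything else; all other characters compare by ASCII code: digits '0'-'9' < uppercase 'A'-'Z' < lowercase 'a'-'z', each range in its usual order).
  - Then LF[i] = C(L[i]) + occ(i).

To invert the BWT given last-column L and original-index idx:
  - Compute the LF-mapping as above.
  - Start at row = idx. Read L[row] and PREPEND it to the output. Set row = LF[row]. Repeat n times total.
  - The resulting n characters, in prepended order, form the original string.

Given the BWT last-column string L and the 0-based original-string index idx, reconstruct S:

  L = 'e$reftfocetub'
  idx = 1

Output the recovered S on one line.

Answer: buttercoffee$

Derivation:
LF mapping: 3 0 9 4 6 10 7 8 2 5 11 12 1
Walk LF starting at row 1, prepending L[row]:
  step 1: row=1, L[1]='$', prepend. Next row=LF[1]=0
  step 2: row=0, L[0]='e', prepend. Next row=LF[0]=3
  step 3: row=3, L[3]='e', prepend. Next row=LF[3]=4
  step 4: row=4, L[4]='f', prepend. Next row=LF[4]=6
  step 5: row=6, L[6]='f', prepend. Next row=LF[6]=7
  step 6: row=7, L[7]='o', prepend. Next row=LF[7]=8
  step 7: row=8, L[8]='c', prepend. Next row=LF[8]=2
  step 8: row=2, L[2]='r', prepend. Next row=LF[2]=9
  step 9: row=9, L[9]='e', prepend. Next row=LF[9]=5
  step 10: row=5, L[5]='t', prepend. Next row=LF[5]=10
  step 11: row=10, L[10]='t', prepend. Next row=LF[10]=11
  step 12: row=11, L[11]='u', prepend. Next row=LF[11]=12
  step 13: row=12, L[12]='b', prepend. Next row=LF[12]=1
Reversed output: buttercoffee$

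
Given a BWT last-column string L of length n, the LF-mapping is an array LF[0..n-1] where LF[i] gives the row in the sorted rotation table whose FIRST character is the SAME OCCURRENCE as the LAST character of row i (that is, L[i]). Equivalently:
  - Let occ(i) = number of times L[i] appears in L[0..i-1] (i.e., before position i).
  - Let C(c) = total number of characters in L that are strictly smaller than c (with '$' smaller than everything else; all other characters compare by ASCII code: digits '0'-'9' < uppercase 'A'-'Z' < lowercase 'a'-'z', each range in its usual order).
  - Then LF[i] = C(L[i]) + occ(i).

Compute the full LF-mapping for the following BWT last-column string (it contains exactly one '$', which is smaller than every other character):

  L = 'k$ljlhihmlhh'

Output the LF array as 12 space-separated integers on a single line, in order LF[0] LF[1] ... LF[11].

Answer: 7 0 8 6 9 1 5 2 11 10 3 4

Derivation:
Char counts: '$':1, 'h':4, 'i':1, 'j':1, 'k':1, 'l':3, 'm':1
C (first-col start): C('$')=0, C('h')=1, C('i')=5, C('j')=6, C('k')=7, C('l')=8, C('m')=11
L[0]='k': occ=0, LF[0]=C('k')+0=7+0=7
L[1]='$': occ=0, LF[1]=C('$')+0=0+0=0
L[2]='l': occ=0, LF[2]=C('l')+0=8+0=8
L[3]='j': occ=0, LF[3]=C('j')+0=6+0=6
L[4]='l': occ=1, LF[4]=C('l')+1=8+1=9
L[5]='h': occ=0, LF[5]=C('h')+0=1+0=1
L[6]='i': occ=0, LF[6]=C('i')+0=5+0=5
L[7]='h': occ=1, LF[7]=C('h')+1=1+1=2
L[8]='m': occ=0, LF[8]=C('m')+0=11+0=11
L[9]='l': occ=2, LF[9]=C('l')+2=8+2=10
L[10]='h': occ=2, LF[10]=C('h')+2=1+2=3
L[11]='h': occ=3, LF[11]=C('h')+3=1+3=4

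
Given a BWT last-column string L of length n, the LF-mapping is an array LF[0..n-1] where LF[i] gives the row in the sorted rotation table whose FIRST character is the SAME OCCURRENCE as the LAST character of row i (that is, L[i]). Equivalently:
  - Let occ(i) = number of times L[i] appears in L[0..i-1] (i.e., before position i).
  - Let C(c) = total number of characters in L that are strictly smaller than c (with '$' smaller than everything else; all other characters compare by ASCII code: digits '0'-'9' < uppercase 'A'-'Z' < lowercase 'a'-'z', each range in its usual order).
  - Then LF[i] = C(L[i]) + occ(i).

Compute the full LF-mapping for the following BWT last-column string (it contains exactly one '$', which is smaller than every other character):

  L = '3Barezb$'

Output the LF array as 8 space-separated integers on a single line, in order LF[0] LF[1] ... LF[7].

Char counts: '$':1, '3':1, 'B':1, 'a':1, 'b':1, 'e':1, 'r':1, 'z':1
C (first-col start): C('$')=0, C('3')=1, C('B')=2, C('a')=3, C('b')=4, C('e')=5, C('r')=6, C('z')=7
L[0]='3': occ=0, LF[0]=C('3')+0=1+0=1
L[1]='B': occ=0, LF[1]=C('B')+0=2+0=2
L[2]='a': occ=0, LF[2]=C('a')+0=3+0=3
L[3]='r': occ=0, LF[3]=C('r')+0=6+0=6
L[4]='e': occ=0, LF[4]=C('e')+0=5+0=5
L[5]='z': occ=0, LF[5]=C('z')+0=7+0=7
L[6]='b': occ=0, LF[6]=C('b')+0=4+0=4
L[7]='$': occ=0, LF[7]=C('$')+0=0+0=0

Answer: 1 2 3 6 5 7 4 0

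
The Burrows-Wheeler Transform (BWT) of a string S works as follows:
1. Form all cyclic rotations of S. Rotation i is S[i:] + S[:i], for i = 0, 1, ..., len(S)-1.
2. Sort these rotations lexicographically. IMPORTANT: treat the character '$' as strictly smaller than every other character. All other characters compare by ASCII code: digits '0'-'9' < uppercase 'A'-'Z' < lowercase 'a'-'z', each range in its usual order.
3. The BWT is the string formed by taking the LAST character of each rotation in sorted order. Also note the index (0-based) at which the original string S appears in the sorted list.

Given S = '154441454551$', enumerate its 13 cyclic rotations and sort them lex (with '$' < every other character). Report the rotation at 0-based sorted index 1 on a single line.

All 13 rotations (rotation i = S[i:]+S[:i]):
  rot[0] = 154441454551$
  rot[1] = 54441454551$1
  rot[2] = 4441454551$15
  rot[3] = 441454551$154
  rot[4] = 41454551$1544
  rot[5] = 1454551$15444
  rot[6] = 454551$154441
  rot[7] = 54551$1544414
  rot[8] = 4551$15444145
  rot[9] = 551$154441454
  rot[10] = 51$1544414545
  rot[11] = 1$15444145455
  rot[12] = $154441454551
Sorted (with $ < everything):
  sorted[0] = $154441454551
  sorted[1] = 1$15444145455
  sorted[2] = 1454551$15444
  sorted[3] = 154441454551$
  sorted[4] = 41454551$1544
  sorted[5] = 441454551$154
  sorted[6] = 4441454551$15
  sorted[7] = 454551$154441
  sorted[8] = 4551$15444145
  sorted[9] = 51$1544414545
  sorted[10] = 54441454551$1
  sorted[11] = 54551$1544414
  sorted[12] = 551$154441454
sorted[1] = 1$15444145455

Answer: 1$15444145455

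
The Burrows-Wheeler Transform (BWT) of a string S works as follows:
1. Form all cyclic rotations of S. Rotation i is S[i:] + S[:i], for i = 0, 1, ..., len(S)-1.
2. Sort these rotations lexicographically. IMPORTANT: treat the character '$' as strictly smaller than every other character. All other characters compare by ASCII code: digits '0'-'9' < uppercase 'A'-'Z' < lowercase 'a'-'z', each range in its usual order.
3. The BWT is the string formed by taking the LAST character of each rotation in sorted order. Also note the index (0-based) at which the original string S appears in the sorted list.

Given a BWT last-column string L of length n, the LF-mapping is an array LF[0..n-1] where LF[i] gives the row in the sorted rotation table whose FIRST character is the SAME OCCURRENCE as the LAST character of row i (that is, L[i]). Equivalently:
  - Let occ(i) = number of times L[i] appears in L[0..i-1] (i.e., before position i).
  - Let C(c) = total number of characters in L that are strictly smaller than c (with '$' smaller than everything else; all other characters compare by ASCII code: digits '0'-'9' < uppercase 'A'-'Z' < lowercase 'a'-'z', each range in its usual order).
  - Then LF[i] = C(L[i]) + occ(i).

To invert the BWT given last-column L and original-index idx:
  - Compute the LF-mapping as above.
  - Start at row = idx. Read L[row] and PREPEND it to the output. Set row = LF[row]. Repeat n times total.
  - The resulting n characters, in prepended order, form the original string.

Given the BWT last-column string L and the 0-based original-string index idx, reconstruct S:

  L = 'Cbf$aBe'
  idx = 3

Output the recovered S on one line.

Answer: abBefC$

Derivation:
LF mapping: 2 4 6 0 3 1 5
Walk LF starting at row 3, prepending L[row]:
  step 1: row=3, L[3]='$', prepend. Next row=LF[3]=0
  step 2: row=0, L[0]='C', prepend. Next row=LF[0]=2
  step 3: row=2, L[2]='f', prepend. Next row=LF[2]=6
  step 4: row=6, L[6]='e', prepend. Next row=LF[6]=5
  step 5: row=5, L[5]='B', prepend. Next row=LF[5]=1
  step 6: row=1, L[1]='b', prepend. Next row=LF[1]=4
  step 7: row=4, L[4]='a', prepend. Next row=LF[4]=3
Reversed output: abBefC$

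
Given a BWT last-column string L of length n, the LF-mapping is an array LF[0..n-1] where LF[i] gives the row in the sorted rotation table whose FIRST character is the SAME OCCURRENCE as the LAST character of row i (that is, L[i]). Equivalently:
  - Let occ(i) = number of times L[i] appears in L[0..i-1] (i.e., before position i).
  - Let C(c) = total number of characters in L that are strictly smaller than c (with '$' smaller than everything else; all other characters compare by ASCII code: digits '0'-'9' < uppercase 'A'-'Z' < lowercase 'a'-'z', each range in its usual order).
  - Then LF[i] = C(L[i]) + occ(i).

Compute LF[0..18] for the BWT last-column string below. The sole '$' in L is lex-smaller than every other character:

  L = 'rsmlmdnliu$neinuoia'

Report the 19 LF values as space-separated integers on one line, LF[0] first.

Answer: 15 16 9 7 10 2 11 8 4 17 0 12 3 5 13 18 14 6 1

Derivation:
Char counts: '$':1, 'a':1, 'd':1, 'e':1, 'i':3, 'l':2, 'm':2, 'n':3, 'o':1, 'r':1, 's':1, 'u':2
C (first-col start): C('$')=0, C('a')=1, C('d')=2, C('e')=3, C('i')=4, C('l')=7, C('m')=9, C('n')=11, C('o')=14, C('r')=15, C('s')=16, C('u')=17
L[0]='r': occ=0, LF[0]=C('r')+0=15+0=15
L[1]='s': occ=0, LF[1]=C('s')+0=16+0=16
L[2]='m': occ=0, LF[2]=C('m')+0=9+0=9
L[3]='l': occ=0, LF[3]=C('l')+0=7+0=7
L[4]='m': occ=1, LF[4]=C('m')+1=9+1=10
L[5]='d': occ=0, LF[5]=C('d')+0=2+0=2
L[6]='n': occ=0, LF[6]=C('n')+0=11+0=11
L[7]='l': occ=1, LF[7]=C('l')+1=7+1=8
L[8]='i': occ=0, LF[8]=C('i')+0=4+0=4
L[9]='u': occ=0, LF[9]=C('u')+0=17+0=17
L[10]='$': occ=0, LF[10]=C('$')+0=0+0=0
L[11]='n': occ=1, LF[11]=C('n')+1=11+1=12
L[12]='e': occ=0, LF[12]=C('e')+0=3+0=3
L[13]='i': occ=1, LF[13]=C('i')+1=4+1=5
L[14]='n': occ=2, LF[14]=C('n')+2=11+2=13
L[15]='u': occ=1, LF[15]=C('u')+1=17+1=18
L[16]='o': occ=0, LF[16]=C('o')+0=14+0=14
L[17]='i': occ=2, LF[17]=C('i')+2=4+2=6
L[18]='a': occ=0, LF[18]=C('a')+0=1+0=1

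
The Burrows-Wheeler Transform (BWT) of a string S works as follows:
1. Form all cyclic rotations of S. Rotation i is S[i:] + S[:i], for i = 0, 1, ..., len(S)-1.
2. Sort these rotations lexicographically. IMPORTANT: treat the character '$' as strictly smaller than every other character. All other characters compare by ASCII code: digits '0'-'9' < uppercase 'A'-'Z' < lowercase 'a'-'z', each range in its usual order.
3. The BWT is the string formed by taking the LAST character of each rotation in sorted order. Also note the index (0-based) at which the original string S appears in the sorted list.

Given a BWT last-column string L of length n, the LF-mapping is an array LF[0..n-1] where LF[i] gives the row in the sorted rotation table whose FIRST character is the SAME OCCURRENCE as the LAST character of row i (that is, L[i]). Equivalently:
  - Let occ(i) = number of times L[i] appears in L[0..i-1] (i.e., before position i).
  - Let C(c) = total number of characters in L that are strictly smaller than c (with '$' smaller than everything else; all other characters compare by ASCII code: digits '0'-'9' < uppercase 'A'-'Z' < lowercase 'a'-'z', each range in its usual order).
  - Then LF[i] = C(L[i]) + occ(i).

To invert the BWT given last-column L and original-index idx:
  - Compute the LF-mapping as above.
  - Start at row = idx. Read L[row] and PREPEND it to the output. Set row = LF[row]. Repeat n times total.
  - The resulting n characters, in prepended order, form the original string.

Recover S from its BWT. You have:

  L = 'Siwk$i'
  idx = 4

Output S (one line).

Answer: kiwiS$

Derivation:
LF mapping: 1 2 5 4 0 3
Walk LF starting at row 4, prepending L[row]:
  step 1: row=4, L[4]='$', prepend. Next row=LF[4]=0
  step 2: row=0, L[0]='S', prepend. Next row=LF[0]=1
  step 3: row=1, L[1]='i', prepend. Next row=LF[1]=2
  step 4: row=2, L[2]='w', prepend. Next row=LF[2]=5
  step 5: row=5, L[5]='i', prepend. Next row=LF[5]=3
  step 6: row=3, L[3]='k', prepend. Next row=LF[3]=4
Reversed output: kiwiS$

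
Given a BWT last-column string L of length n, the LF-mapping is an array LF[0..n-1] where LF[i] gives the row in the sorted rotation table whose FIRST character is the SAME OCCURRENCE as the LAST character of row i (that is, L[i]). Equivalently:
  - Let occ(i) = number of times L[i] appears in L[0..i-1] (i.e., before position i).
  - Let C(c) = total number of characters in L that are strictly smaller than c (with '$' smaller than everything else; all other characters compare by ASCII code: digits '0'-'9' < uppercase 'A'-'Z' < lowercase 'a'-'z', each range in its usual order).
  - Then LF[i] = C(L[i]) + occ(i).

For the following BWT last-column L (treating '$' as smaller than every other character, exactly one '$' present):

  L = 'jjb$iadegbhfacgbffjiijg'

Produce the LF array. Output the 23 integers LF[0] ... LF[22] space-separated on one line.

Char counts: '$':1, 'a':2, 'b':3, 'c':1, 'd':1, 'e':1, 'f':3, 'g':3, 'h':1, 'i':3, 'j':4
C (first-col start): C('$')=0, C('a')=1, C('b')=3, C('c')=6, C('d')=7, C('e')=8, C('f')=9, C('g')=12, C('h')=15, C('i')=16, C('j')=19
L[0]='j': occ=0, LF[0]=C('j')+0=19+0=19
L[1]='j': occ=1, LF[1]=C('j')+1=19+1=20
L[2]='b': occ=0, LF[2]=C('b')+0=3+0=3
L[3]='$': occ=0, LF[3]=C('$')+0=0+0=0
L[4]='i': occ=0, LF[4]=C('i')+0=16+0=16
L[5]='a': occ=0, LF[5]=C('a')+0=1+0=1
L[6]='d': occ=0, LF[6]=C('d')+0=7+0=7
L[7]='e': occ=0, LF[7]=C('e')+0=8+0=8
L[8]='g': occ=0, LF[8]=C('g')+0=12+0=12
L[9]='b': occ=1, LF[9]=C('b')+1=3+1=4
L[10]='h': occ=0, LF[10]=C('h')+0=15+0=15
L[11]='f': occ=0, LF[11]=C('f')+0=9+0=9
L[12]='a': occ=1, LF[12]=C('a')+1=1+1=2
L[13]='c': occ=0, LF[13]=C('c')+0=6+0=6
L[14]='g': occ=1, LF[14]=C('g')+1=12+1=13
L[15]='b': occ=2, LF[15]=C('b')+2=3+2=5
L[16]='f': occ=1, LF[16]=C('f')+1=9+1=10
L[17]='f': occ=2, LF[17]=C('f')+2=9+2=11
L[18]='j': occ=2, LF[18]=C('j')+2=19+2=21
L[19]='i': occ=1, LF[19]=C('i')+1=16+1=17
L[20]='i': occ=2, LF[20]=C('i')+2=16+2=18
L[21]='j': occ=3, LF[21]=C('j')+3=19+3=22
L[22]='g': occ=2, LF[22]=C('g')+2=12+2=14

Answer: 19 20 3 0 16 1 7 8 12 4 15 9 2 6 13 5 10 11 21 17 18 22 14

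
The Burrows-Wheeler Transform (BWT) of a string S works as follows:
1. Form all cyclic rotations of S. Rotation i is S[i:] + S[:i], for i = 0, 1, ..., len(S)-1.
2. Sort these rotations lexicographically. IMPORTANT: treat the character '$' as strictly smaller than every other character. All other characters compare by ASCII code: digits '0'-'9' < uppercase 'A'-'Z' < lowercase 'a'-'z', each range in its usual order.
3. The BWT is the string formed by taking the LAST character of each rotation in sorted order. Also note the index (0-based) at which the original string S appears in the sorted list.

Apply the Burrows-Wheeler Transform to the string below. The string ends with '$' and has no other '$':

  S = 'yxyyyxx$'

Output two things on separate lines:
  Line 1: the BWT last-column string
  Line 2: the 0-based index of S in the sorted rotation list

All 8 rotations (rotation i = S[i:]+S[:i]):
  rot[0] = yxyyyxx$
  rot[1] = xyyyxx$y
  rot[2] = yyyxx$yx
  rot[3] = yyxx$yxy
  rot[4] = yxx$yxyy
  rot[5] = xx$yxyyy
  rot[6] = x$yxyyyx
  rot[7] = $yxyyyxx
Sorted (with $ < everything):
  sorted[0] = $yxyyyxx  (last char: 'x')
  sorted[1] = x$yxyyyx  (last char: 'x')
  sorted[2] = xx$yxyyy  (last char: 'y')
  sorted[3] = xyyyxx$y  (last char: 'y')
  sorted[4] = yxx$yxyy  (last char: 'y')
  sorted[5] = yxyyyxx$  (last char: '$')
  sorted[6] = yyxx$yxy  (last char: 'y')
  sorted[7] = yyyxx$yx  (last char: 'x')
Last column: xxyyy$yx
Original string S is at sorted index 5

Answer: xxyyy$yx
5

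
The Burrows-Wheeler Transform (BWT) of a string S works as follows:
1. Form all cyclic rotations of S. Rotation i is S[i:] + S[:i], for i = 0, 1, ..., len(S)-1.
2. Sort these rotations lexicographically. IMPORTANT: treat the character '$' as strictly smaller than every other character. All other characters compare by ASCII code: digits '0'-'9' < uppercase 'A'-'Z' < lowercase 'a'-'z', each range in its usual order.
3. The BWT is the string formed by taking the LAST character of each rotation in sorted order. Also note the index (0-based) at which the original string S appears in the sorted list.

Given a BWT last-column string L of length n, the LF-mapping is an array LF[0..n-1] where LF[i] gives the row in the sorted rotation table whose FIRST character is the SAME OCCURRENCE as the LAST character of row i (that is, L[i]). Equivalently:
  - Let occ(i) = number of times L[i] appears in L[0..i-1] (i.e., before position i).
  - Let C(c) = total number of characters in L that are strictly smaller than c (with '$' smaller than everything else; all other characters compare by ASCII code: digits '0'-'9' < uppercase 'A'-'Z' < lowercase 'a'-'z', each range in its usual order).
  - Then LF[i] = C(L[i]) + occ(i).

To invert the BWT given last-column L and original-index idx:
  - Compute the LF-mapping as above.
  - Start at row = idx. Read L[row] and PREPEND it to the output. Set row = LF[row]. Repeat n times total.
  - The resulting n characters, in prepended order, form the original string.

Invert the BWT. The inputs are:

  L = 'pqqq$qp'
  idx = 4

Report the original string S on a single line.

LF mapping: 1 3 4 5 0 6 2
Walk LF starting at row 4, prepending L[row]:
  step 1: row=4, L[4]='$', prepend. Next row=LF[4]=0
  step 2: row=0, L[0]='p', prepend. Next row=LF[0]=1
  step 3: row=1, L[1]='q', prepend. Next row=LF[1]=3
  step 4: row=3, L[3]='q', prepend. Next row=LF[3]=5
  step 5: row=5, L[5]='q', prepend. Next row=LF[5]=6
  step 6: row=6, L[6]='p', prepend. Next row=LF[6]=2
  step 7: row=2, L[2]='q', prepend. Next row=LF[2]=4
Reversed output: qpqqqp$

Answer: qpqqqp$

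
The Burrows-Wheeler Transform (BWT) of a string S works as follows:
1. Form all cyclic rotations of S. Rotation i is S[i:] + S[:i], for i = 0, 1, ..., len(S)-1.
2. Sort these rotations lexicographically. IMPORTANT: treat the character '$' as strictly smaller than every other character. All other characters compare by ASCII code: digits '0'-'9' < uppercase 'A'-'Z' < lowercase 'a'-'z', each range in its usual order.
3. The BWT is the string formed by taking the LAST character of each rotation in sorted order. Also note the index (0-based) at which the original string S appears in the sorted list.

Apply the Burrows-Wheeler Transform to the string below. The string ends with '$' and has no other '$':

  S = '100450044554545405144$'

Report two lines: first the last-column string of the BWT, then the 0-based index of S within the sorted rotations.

Answer: 451004$545100554404454
6

Derivation:
All 22 rotations (rotation i = S[i:]+S[:i]):
  rot[0] = 100450044554545405144$
  rot[1] = 00450044554545405144$1
  rot[2] = 0450044554545405144$10
  rot[3] = 450044554545405144$100
  rot[4] = 50044554545405144$1004
  rot[5] = 0044554545405144$10045
  rot[6] = 044554545405144$100450
  rot[7] = 44554545405144$1004500
  rot[8] = 4554545405144$10045004
  rot[9] = 554545405144$100450044
  rot[10] = 54545405144$1004500445
  rot[11] = 4545405144$10045004455
  rot[12] = 545405144$100450044554
  rot[13] = 45405144$1004500445545
  rot[14] = 5405144$10045004455454
  rot[15] = 405144$100450044554545
  rot[16] = 05144$1004500445545454
  rot[17] = 5144$10045004455454540
  rot[18] = 144$100450044554545405
  rot[19] = 44$1004500445545454051
  rot[20] = 4$10045004455454540514
  rot[21] = $100450044554545405144
Sorted (with $ < everything):
  sorted[0] = $100450044554545405144  (last char: '4')
  sorted[1] = 0044554545405144$10045  (last char: '5')
  sorted[2] = 00450044554545405144$1  (last char: '1')
  sorted[3] = 044554545405144$100450  (last char: '0')
  sorted[4] = 0450044554545405144$10  (last char: '0')
  sorted[5] = 05144$1004500445545454  (last char: '4')
  sorted[6] = 100450044554545405144$  (last char: '$')
  sorted[7] = 144$100450044554545405  (last char: '5')
  sorted[8] = 4$10045004455454540514  (last char: '4')
  sorted[9] = 405144$100450044554545  (last char: '5')
  sorted[10] = 44$1004500445545454051  (last char: '1')
  sorted[11] = 44554545405144$1004500  (last char: '0')
  sorted[12] = 450044554545405144$100  (last char: '0')
  sorted[13] = 45405144$1004500445545  (last char: '5')
  sorted[14] = 4545405144$10045004455  (last char: '5')
  sorted[15] = 4554545405144$10045004  (last char: '4')
  sorted[16] = 50044554545405144$1004  (last char: '4')
  sorted[17] = 5144$10045004455454540  (last char: '0')
  sorted[18] = 5405144$10045004455454  (last char: '4')
  sorted[19] = 545405144$100450044554  (last char: '4')
  sorted[20] = 54545405144$1004500445  (last char: '5')
  sorted[21] = 554545405144$100450044  (last char: '4')
Last column: 451004$545100554404454
Original string S is at sorted index 6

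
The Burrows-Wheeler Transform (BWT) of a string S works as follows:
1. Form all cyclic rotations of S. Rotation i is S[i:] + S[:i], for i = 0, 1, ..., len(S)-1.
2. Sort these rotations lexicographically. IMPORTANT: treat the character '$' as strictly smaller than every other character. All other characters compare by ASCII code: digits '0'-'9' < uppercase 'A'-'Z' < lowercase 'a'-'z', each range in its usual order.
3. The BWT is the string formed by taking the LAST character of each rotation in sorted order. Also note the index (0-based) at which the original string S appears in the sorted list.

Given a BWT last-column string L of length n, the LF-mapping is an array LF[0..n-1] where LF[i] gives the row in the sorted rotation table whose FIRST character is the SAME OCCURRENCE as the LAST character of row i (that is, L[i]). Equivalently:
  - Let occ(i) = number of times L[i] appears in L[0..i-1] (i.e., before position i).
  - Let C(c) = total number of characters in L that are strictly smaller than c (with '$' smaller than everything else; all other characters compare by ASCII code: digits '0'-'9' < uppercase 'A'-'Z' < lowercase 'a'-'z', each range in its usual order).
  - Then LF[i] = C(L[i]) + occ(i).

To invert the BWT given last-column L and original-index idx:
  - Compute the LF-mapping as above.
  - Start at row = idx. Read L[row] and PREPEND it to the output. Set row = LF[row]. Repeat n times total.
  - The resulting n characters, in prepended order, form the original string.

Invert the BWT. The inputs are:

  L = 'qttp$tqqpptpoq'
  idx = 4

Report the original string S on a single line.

LF mapping: 6 10 11 2 0 12 7 8 3 4 13 5 1 9
Walk LF starting at row 4, prepending L[row]:
  step 1: row=4, L[4]='$', prepend. Next row=LF[4]=0
  step 2: row=0, L[0]='q', prepend. Next row=LF[0]=6
  step 3: row=6, L[6]='q', prepend. Next row=LF[6]=7
  step 4: row=7, L[7]='q', prepend. Next row=LF[7]=8
  step 5: row=8, L[8]='p', prepend. Next row=LF[8]=3
  step 6: row=3, L[3]='p', prepend. Next row=LF[3]=2
  step 7: row=2, L[2]='t', prepend. Next row=LF[2]=11
  step 8: row=11, L[11]='p', prepend. Next row=LF[11]=5
  step 9: row=5, L[5]='t', prepend. Next row=LF[5]=12
  step 10: row=12, L[12]='o', prepend. Next row=LF[12]=1
  step 11: row=1, L[1]='t', prepend. Next row=LF[1]=10
  step 12: row=10, L[10]='t', prepend. Next row=LF[10]=13
  step 13: row=13, L[13]='q', prepend. Next row=LF[13]=9
  step 14: row=9, L[9]='p', prepend. Next row=LF[9]=4
Reversed output: pqttotptppqqq$

Answer: pqttotptppqqq$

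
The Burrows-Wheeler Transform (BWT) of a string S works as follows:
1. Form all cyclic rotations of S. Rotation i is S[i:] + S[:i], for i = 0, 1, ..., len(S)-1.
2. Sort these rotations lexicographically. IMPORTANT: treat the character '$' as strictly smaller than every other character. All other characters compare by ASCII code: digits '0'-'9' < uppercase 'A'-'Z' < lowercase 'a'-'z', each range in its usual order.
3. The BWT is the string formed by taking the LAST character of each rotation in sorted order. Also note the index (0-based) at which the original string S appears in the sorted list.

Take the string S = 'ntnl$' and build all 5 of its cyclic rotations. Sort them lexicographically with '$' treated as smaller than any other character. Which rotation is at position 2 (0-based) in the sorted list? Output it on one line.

Answer: nl$nt

Derivation:
All 5 rotations (rotation i = S[i:]+S[:i]):
  rot[0] = ntnl$
  rot[1] = tnl$n
  rot[2] = nl$nt
  rot[3] = l$ntn
  rot[4] = $ntnl
Sorted (with $ < everything):
  sorted[0] = $ntnl
  sorted[1] = l$ntn
  sorted[2] = nl$nt
  sorted[3] = ntnl$
  sorted[4] = tnl$n
sorted[2] = nl$nt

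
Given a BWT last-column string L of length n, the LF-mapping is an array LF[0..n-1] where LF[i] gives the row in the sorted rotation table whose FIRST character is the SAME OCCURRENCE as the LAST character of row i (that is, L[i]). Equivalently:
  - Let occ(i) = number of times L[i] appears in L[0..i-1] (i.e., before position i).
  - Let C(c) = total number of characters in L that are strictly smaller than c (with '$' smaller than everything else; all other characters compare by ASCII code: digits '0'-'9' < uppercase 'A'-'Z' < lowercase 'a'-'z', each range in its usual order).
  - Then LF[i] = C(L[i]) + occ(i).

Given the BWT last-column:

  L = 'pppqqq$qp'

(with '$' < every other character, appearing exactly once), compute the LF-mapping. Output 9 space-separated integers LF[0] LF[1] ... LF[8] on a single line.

Answer: 1 2 3 5 6 7 0 8 4

Derivation:
Char counts: '$':1, 'p':4, 'q':4
C (first-col start): C('$')=0, C('p')=1, C('q')=5
L[0]='p': occ=0, LF[0]=C('p')+0=1+0=1
L[1]='p': occ=1, LF[1]=C('p')+1=1+1=2
L[2]='p': occ=2, LF[2]=C('p')+2=1+2=3
L[3]='q': occ=0, LF[3]=C('q')+0=5+0=5
L[4]='q': occ=1, LF[4]=C('q')+1=5+1=6
L[5]='q': occ=2, LF[5]=C('q')+2=5+2=7
L[6]='$': occ=0, LF[6]=C('$')+0=0+0=0
L[7]='q': occ=3, LF[7]=C('q')+3=5+3=8
L[8]='p': occ=3, LF[8]=C('p')+3=1+3=4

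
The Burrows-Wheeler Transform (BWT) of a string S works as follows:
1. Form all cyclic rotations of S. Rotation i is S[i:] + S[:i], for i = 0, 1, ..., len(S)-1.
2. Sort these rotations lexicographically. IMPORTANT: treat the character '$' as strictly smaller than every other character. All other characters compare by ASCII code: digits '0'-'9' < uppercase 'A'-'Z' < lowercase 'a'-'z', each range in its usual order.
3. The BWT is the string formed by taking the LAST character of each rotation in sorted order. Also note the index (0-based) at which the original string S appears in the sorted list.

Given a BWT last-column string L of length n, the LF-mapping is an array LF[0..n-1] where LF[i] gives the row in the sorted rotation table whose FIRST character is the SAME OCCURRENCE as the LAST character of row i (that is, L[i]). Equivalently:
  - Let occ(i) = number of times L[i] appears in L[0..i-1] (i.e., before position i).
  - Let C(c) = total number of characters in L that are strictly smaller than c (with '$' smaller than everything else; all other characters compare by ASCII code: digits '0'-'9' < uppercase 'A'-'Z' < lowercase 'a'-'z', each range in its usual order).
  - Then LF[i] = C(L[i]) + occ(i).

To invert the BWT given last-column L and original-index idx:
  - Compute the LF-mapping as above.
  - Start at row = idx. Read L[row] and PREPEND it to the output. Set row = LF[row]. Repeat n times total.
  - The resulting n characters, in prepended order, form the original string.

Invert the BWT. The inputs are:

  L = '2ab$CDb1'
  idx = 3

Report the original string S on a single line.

LF mapping: 2 5 6 0 3 4 7 1
Walk LF starting at row 3, prepending L[row]:
  step 1: row=3, L[3]='$', prepend. Next row=LF[3]=0
  step 2: row=0, L[0]='2', prepend. Next row=LF[0]=2
  step 3: row=2, L[2]='b', prepend. Next row=LF[2]=6
  step 4: row=6, L[6]='b', prepend. Next row=LF[6]=7
  step 5: row=7, L[7]='1', prepend. Next row=LF[7]=1
  step 6: row=1, L[1]='a', prepend. Next row=LF[1]=5
  step 7: row=5, L[5]='D', prepend. Next row=LF[5]=4
  step 8: row=4, L[4]='C', prepend. Next row=LF[4]=3
Reversed output: CDa1bb2$

Answer: CDa1bb2$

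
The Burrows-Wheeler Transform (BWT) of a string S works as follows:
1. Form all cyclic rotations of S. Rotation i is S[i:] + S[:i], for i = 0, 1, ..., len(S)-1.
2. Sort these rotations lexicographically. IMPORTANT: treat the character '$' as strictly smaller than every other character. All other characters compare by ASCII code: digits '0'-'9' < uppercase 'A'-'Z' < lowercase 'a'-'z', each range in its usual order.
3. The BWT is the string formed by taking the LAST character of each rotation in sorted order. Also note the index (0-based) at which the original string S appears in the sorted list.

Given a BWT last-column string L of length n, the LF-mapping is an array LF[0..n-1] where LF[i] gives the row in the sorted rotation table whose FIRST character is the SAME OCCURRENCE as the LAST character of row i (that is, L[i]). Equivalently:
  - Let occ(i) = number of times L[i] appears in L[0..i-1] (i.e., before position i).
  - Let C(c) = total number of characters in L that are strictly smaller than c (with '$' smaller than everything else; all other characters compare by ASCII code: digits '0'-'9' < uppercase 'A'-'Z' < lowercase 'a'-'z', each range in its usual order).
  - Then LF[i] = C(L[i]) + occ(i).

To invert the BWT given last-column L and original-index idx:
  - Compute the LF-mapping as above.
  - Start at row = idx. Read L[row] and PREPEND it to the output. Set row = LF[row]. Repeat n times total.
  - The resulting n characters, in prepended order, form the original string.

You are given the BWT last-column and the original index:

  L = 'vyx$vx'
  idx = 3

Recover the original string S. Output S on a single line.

Answer: xvxyv$

Derivation:
LF mapping: 1 5 3 0 2 4
Walk LF starting at row 3, prepending L[row]:
  step 1: row=3, L[3]='$', prepend. Next row=LF[3]=0
  step 2: row=0, L[0]='v', prepend. Next row=LF[0]=1
  step 3: row=1, L[1]='y', prepend. Next row=LF[1]=5
  step 4: row=5, L[5]='x', prepend. Next row=LF[5]=4
  step 5: row=4, L[4]='v', prepend. Next row=LF[4]=2
  step 6: row=2, L[2]='x', prepend. Next row=LF[2]=3
Reversed output: xvxyv$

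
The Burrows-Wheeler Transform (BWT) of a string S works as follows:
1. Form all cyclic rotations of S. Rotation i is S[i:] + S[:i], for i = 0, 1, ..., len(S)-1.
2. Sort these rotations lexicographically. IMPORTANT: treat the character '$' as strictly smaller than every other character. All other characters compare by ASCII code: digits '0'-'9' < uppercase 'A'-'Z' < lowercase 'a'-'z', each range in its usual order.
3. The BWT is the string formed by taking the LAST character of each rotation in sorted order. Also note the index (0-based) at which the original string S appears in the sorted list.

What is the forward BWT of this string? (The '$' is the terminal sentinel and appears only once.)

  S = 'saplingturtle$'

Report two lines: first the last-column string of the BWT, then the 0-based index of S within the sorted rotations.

Answer: eslnltpiau$rgt
10

Derivation:
All 14 rotations (rotation i = S[i:]+S[:i]):
  rot[0] = saplingturtle$
  rot[1] = aplingturtle$s
  rot[2] = plingturtle$sa
  rot[3] = lingturtle$sap
  rot[4] = ingturtle$sapl
  rot[5] = ngturtle$sapli
  rot[6] = gturtle$saplin
  rot[7] = turtle$sapling
  rot[8] = urtle$saplingt
  rot[9] = rtle$saplingtu
  rot[10] = tle$saplingtur
  rot[11] = le$saplingturt
  rot[12] = e$saplingturtl
  rot[13] = $saplingturtle
Sorted (with $ < everything):
  sorted[0] = $saplingturtle  (last char: 'e')
  sorted[1] = aplingturtle$s  (last char: 's')
  sorted[2] = e$saplingturtl  (last char: 'l')
  sorted[3] = gturtle$saplin  (last char: 'n')
  sorted[4] = ingturtle$sapl  (last char: 'l')
  sorted[5] = le$saplingturt  (last char: 't')
  sorted[6] = lingturtle$sap  (last char: 'p')
  sorted[7] = ngturtle$sapli  (last char: 'i')
  sorted[8] = plingturtle$sa  (last char: 'a')
  sorted[9] = rtle$saplingtu  (last char: 'u')
  sorted[10] = saplingturtle$  (last char: '$')
  sorted[11] = tle$saplingtur  (last char: 'r')
  sorted[12] = turtle$sapling  (last char: 'g')
  sorted[13] = urtle$saplingt  (last char: 't')
Last column: eslnltpiau$rgt
Original string S is at sorted index 10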